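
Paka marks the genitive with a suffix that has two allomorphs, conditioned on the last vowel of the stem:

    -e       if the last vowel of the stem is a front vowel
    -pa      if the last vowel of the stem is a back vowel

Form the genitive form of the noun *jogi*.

jogie

*jogi*: last vowel = /i/, a front vowel → -e → *jogie*.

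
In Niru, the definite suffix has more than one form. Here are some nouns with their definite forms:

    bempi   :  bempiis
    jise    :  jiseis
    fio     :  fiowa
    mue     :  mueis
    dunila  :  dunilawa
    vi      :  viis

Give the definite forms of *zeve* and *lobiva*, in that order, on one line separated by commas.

zeveis, lobivawa

The pattern is front/back vowel harmony: -is when the last vowel of the stem is a front vowel (*bempi*, *jise*, *mue*, *vi*); -wa when the last vowel of the stem is a back vowel (*fio*, *dunila*).
The last vowel of *zeve* is /e/, which is a front vowel, so the suffix is -is, giving *zeveis*.
Since the last vowel of *lobiva* is /a/ (a back vowel), it takes -wa, giving *lobivawa*.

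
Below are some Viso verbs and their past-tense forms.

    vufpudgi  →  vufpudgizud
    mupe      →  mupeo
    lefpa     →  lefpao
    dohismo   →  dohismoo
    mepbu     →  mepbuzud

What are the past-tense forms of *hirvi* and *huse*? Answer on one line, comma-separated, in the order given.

The pattern is height harmony: -zud when the last vowel of the stem is a high vowel (*vufpudgi*, *mepbu*); -o when the last vowel of the stem is a non-high vowel (*mupe*, *lefpa*, *dohismo*).
Since the last vowel of *hirvi* is /i/ (a high vowel), it takes -zud, giving *hirvizud*.
*huse* — last vowel /e/ (a non-high vowel) → -o → *huseo*.

hirvizud, huseo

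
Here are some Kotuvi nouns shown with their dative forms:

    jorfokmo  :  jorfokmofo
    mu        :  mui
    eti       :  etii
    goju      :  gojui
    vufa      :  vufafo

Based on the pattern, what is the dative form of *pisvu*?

The suffix is conditioned by the last vowel: -i when the last vowel of the stem is a high vowel (*mu*, *eti*, *goju*); -fo when the last vowel of the stem is a non-high vowel (*jorfokmo*, *vufa*).
*pisvu* — last vowel /u/ (a high vowel) → -i → *pisvui*.

pisvui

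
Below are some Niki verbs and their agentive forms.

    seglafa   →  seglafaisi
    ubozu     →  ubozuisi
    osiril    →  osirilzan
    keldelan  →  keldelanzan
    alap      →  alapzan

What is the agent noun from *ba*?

Looking at the final sound of each stem: -zan when the stem ends in a consonant (*osiril*, *keldelan*, *alap*); -isi when the stem ends in a vowel (*seglafa*, *ubozu*).
*ba*: final sound = /a/, a vowel → -isi → *baisi*.

baisi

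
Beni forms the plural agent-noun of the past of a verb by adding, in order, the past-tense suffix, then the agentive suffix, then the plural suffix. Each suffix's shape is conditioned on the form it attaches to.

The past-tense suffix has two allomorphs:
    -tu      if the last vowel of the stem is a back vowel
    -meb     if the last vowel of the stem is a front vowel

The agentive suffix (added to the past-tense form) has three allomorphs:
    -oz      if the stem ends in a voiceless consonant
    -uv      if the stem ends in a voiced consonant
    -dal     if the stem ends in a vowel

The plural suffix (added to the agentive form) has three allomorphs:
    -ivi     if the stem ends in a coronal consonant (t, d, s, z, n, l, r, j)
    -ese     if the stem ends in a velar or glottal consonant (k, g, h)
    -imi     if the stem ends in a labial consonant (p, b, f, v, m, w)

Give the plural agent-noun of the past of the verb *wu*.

wutudalivi

Since the last vowel of *wu* is /u/ (a back vowel), it takes -tu, giving *wutu*.
Since the final sound of the past-tense form *wutu* is /u/ (a vowel), it takes -dal, giving *wutudal*.
The agentive form *wutudal*: final consonant = /l/, coronal → -ivi → *wutudalivi*.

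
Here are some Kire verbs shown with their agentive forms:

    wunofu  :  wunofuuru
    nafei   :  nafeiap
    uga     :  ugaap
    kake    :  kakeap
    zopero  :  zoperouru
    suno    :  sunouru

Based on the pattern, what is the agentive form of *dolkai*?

The alternation tracks the last vowel of the stem — -uru when the last vowel of the stem is a rounded vowel (*wunofu*, *zopero*, *suno*); -ap when the last vowel of the stem is an unrounded vowel (*nafei*, *uga*, *kake*).
*dolkai*: last vowel = /i/, an unrounded vowel → -ap → *dolkaiap*.

dolkaiap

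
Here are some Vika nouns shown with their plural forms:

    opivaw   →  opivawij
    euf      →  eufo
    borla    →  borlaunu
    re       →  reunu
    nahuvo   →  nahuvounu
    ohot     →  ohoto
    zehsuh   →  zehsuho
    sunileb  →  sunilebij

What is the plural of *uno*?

unounu

The alternation tracks the final sound of the stem — -o when the stem ends in a voiceless consonant (*euf*, *ohot*, *zehsuh*); -ij when the stem ends in a voiced consonant (*opivaw*, *sunileb*); -unu when the stem ends in a vowel (*borla*, *re*, *nahuvo*).
*uno* — final sound /o/ (a vowel) → -unu → *unounu*.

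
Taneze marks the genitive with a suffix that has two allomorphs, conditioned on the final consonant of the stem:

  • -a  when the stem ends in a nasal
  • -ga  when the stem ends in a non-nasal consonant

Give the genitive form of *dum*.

*dum*: final consonant = /m/, a nasal → -a → *duma*.

duma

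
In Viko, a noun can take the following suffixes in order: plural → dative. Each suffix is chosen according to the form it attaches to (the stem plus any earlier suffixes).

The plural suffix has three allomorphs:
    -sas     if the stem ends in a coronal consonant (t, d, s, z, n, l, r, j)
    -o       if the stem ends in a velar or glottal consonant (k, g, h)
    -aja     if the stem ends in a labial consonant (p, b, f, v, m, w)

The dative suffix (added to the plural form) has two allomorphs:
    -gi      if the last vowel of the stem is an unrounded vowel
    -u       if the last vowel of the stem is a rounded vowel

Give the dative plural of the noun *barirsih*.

*barirsih*: final consonant = /h/, velar/glottal → -o → *barirsiho*.
Since the last vowel of the plural form *barirsiho* is /o/ (a rounded vowel), it takes -u, giving *barirsihou*.

barirsihou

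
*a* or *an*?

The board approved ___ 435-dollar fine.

a

The indefinite article is chosen by the initial *sound* of the following word, not its spelling.
The number *435* is spoken "four hundred …", beginning with /fɔr/ — a consonant sound.
So the article is *a*: The board approved a 435-dollar fine.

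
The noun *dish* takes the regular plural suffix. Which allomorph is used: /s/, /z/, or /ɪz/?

The stem *dish* ends in a sibilant (/s, z, ʃ, ʒ, tʃ, dʒ/).
The plural suffix surfaces as /ɪz/ after sibilants, /s/ after other voiceless consonants, and /z/ after other voiced sounds.
So the plural -s on *dish* is pronounced /ɪz/.

/ɪz/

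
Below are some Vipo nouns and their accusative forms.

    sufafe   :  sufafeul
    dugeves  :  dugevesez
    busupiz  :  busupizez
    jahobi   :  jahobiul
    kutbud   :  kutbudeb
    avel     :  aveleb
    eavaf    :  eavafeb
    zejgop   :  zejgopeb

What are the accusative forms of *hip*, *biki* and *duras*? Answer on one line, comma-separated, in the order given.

Looking at the final sound of each stem: -ez when the stem ends in a sibilant (*dugeves*, *busupiz*); -eb when the stem ends in a non-sibilant consonant (*kutbud*, *avel*, *eavaf*, *zejgop*); -ul when the stem ends in a vowel (*sufafe*, *jahobi*).
The final sound of *hip* is /p/, which is a non-sibilant consonant, so the suffix is -eb, giving *hipeb*.
The final sound of *biki* is /i/, which is a vowel, so the suffix is -ul, giving *bikiul*.
Since the final sound of *duras* is /s/ (a sibilant), it takes -ez, giving *durasez*.

hipeb, bikiul, durasez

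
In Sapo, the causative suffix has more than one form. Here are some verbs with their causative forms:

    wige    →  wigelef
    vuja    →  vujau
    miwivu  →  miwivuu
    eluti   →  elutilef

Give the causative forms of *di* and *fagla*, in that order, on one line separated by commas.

The suffix is conditioned by the last vowel: -lef when the last vowel of the stem is a front vowel (*wige*, *eluti*); -u when the last vowel of the stem is a back vowel (*vuja*, *miwivu*).
Since the last vowel of *di* is /i/ (a front vowel), it takes -lef, giving *dilef*.
Since the last vowel of *fagla* is /a/ (a back vowel), it takes -u, giving *faglau*.

dilef, faglau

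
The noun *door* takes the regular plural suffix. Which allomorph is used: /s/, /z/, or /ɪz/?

The stem *door* ends in a voiced non-sibilant sound.
The plural suffix surfaces as /ɪz/ after sibilants, /s/ after other voiceless consonants, and /z/ after other voiced sounds.
So the plural -s on *door* is pronounced /z/.

/z/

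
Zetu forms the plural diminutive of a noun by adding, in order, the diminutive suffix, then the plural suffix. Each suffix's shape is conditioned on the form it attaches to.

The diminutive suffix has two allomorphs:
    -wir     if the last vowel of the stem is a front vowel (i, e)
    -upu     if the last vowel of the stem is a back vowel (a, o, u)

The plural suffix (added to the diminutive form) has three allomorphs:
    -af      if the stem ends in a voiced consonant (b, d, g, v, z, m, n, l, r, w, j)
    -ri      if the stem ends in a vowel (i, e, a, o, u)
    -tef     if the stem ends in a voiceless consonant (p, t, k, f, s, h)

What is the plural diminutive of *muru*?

Since the last vowel of *muru* is /u/ (a back vowel), it takes -upu, giving *muruupu*.
Since the final sound of the diminutive form *muruupu* is /u/ (a vowel), it takes -ri, giving *muruupuri*.

muruupuri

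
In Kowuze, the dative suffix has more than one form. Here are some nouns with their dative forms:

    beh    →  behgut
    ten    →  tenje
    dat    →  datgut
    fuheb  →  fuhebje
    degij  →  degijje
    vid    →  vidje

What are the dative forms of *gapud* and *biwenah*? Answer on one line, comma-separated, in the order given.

gapudje, biwenahgut

The suffix is conditioned by the final consonant: -gut when the stem ends in a voiceless consonant (*beh*, *dat*); -je when the stem ends in a voiced consonant (*ten*, *fuheb*, *degij*, *vid*).
The final consonant of *gapud* is /d/, which is voiced, so the suffix is -je, giving *gapudje*.
*biwenah*: final consonant = /h/, voiceless → -gut → *biwenahgut*.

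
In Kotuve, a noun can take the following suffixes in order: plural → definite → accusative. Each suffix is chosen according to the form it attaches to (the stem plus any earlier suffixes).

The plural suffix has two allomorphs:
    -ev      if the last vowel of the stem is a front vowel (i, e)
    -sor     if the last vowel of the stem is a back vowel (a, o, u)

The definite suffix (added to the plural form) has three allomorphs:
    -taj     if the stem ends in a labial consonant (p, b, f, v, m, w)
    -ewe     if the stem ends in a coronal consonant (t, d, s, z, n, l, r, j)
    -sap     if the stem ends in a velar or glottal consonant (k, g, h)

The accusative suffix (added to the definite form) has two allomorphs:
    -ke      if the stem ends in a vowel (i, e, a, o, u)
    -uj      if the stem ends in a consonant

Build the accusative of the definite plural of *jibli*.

The last vowel of *jibli* is /i/, which is a front vowel, so the plural suffix is -ev, giving *jibliev*.
The final consonant of the plural form *jibliev* is /v/, which is labial, so the definite suffix is -taj, giving *jiblievtaj*.
The final sound of the definite form *jiblievtaj* is /j/, which is a consonant, so the accusative suffix is -uj, giving *jiblievtajuj*.

jiblievtajuj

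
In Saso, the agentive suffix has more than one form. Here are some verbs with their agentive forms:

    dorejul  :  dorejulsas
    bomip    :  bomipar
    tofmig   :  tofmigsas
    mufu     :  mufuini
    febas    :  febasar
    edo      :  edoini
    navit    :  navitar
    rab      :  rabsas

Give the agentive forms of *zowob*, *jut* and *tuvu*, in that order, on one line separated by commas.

The suffix is conditioned by the final sound: -ar when the stem ends in a voiceless consonant (*bomip*, *febas*, *navit*); -sas when the stem ends in a voiced consonant (*dorejul*, *tofmig*, *rab*); -ini when the stem ends in a vowel (*mufu*, *edo*).
The final sound of *zowob* is /b/, which is a voiced consonant, so the suffix is -sas, giving *zowobsas*.
*jut* — final sound /t/ (a voiceless consonant) → -ar → *jutar*.
*tuvu* — final sound /u/ (a vowel) → -ini → *tuvuini*.

zowobsas, jutar, tuvuini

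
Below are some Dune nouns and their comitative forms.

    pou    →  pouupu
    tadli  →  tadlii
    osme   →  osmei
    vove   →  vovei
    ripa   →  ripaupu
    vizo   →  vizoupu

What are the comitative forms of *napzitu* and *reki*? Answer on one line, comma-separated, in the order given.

napzituupu, rekii

The pattern is front/back vowel harmony: -i when the last vowel of the stem is a front vowel (*tadli*, *osme*, *vove*); -upu when the last vowel of the stem is a back vowel (*pou*, *ripa*, *vizo*).
*napzitu*: last vowel = /u/, a back vowel → -upu → *napzituupu*.
*reki* — last vowel /i/ (a front vowel) → -i → *rekii*.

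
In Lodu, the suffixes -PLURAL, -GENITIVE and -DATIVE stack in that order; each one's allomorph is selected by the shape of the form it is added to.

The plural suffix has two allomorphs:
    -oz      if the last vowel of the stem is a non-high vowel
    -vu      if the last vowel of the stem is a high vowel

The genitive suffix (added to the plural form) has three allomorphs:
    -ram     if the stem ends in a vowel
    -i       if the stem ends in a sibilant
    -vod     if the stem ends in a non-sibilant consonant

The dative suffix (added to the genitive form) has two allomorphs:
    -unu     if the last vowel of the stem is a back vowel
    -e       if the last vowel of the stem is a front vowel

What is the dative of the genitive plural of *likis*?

*likis*: last vowel = /i/, a high vowel → -vu → *likisvu*.
The final sound of the plural form *likisvu* is /u/, which is a vowel, so the genitive suffix is -ram, giving *likisvuram*.
The last vowel of the genitive form *likisvuram* is /a/, which is a back vowel, so the dative suffix is -unu, giving *likisvuramunu*.

likisvuramunu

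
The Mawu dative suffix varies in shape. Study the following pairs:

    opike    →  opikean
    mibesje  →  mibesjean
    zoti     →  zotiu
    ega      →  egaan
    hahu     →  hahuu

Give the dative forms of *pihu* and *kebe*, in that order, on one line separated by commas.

The suffix is conditioned by the last vowel: -u when the last vowel of the stem is a high vowel (*zoti*, *hahu*); -an when the last vowel of the stem is a non-high vowel (*opike*, *mibesje*, *ega*).
*pihu* — last vowel /u/ (a high vowel) → -u → *pihuu*.
*kebe* — last vowel /e/ (a non-high vowel) → -an → *kebean*.

pihuu, kebean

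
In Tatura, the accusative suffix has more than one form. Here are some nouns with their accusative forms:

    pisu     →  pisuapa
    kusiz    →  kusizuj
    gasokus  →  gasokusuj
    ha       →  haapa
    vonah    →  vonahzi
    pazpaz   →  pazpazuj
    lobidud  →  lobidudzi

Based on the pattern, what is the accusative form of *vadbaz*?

The suffix is conditioned by the final sound: -uj when the stem ends in a sibilant (*kusiz*, *gasokus*, *pazpaz*); -zi when the stem ends in a non-sibilant consonant (*vonah*, *lobidud*); -apa when the stem ends in a vowel (*pisu*, *ha*).
The final sound of *vadbaz* is /z/, which is a sibilant, so the suffix is -uj, giving *vadbazuj*.

vadbazuj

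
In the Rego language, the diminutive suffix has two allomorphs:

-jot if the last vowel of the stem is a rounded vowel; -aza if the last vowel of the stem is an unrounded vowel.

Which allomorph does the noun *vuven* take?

-aza

Since the last vowel of *vuven* is /e/ (an unrounded vowel), it takes -aza.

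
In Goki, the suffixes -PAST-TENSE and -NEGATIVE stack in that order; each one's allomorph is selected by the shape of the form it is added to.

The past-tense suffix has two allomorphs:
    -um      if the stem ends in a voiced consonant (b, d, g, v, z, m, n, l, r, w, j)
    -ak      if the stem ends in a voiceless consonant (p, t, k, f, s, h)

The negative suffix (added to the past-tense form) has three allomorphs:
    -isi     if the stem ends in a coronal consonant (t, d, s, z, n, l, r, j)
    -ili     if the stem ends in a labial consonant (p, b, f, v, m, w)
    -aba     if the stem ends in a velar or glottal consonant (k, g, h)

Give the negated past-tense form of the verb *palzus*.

palzusakaba

*palzus*: final consonant = /s/, voiceless → -ak → *palzusak*.
Since the final consonant of the past-tense form *palzusak* is /k/ (velar/glottal), it takes -aba, giving *palzusakaba*.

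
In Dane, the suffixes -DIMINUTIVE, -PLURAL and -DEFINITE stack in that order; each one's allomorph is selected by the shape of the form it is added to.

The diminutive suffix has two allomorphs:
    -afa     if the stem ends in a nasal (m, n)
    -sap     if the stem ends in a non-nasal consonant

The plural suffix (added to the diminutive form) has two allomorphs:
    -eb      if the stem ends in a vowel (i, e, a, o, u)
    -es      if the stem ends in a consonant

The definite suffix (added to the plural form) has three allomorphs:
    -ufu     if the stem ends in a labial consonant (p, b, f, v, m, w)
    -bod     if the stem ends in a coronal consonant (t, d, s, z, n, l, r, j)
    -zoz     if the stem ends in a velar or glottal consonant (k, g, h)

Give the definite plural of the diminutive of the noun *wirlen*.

wirlenafaebufu

*wirlen*: final consonant = /n/, a nasal → -afa → *wirlenafa*.
Since the final sound of the diminutive form *wirlenafa* is /a/ (a vowel), it takes -eb, giving *wirlenafaeb*.
The plural form *wirlenafaeb*: final consonant = /b/, labial → -ufu → *wirlenafaebufu*.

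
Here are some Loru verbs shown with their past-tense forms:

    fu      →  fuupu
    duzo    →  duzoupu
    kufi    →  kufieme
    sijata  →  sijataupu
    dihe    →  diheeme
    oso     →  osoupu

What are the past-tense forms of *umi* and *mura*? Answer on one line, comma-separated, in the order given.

umieme, muraupu

The suffix is conditioned by the last vowel: -eme when the last vowel of the stem is a front vowel (*kufi*, *dihe*); -upu when the last vowel of the stem is a back vowel (*fu*, *duzo*, *sijata*, *oso*).
*umi* — last vowel /i/ (a front vowel) → -eme → *umieme*.
The last vowel of *mura* is /a/, which is a back vowel, so the suffix is -upu, giving *muraupu*.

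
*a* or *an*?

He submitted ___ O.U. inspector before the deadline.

The indefinite article is chosen by the initial *sound* of the following word, not its spelling.
The initialism *O.U.* is read letter by letter; the first letter, O, is pronounced /oʊ/, which begins with a vowel sound.
So the article is *an*: He submitted an O.U. inspector before the deadline.

an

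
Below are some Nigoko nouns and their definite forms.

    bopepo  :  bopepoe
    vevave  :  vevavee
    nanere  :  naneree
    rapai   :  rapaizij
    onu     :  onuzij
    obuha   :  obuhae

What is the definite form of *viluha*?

The suffix is conditioned by the last vowel: -zij when the last vowel of the stem is a high vowel (*rapai*, *onu*); -e when the last vowel of the stem is a non-high vowel (*bopepo*, *vevave*, *nanere*, *obuha*).
*viluha* — last vowel /a/ (a non-high vowel) → -e → *viluhae*.

viluhae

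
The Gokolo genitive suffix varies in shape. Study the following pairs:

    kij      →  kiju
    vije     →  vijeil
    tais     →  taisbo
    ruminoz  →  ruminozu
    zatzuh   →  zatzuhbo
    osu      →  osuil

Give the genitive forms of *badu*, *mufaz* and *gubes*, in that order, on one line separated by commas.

Looking at the final sound of each stem: -bo when the stem ends in a voiceless consonant (*tais*, *zatzuh*); -u when the stem ends in a voiced consonant (*kij*, *ruminoz*); -il when the stem ends in a vowel (*vije*, *osu*).
*badu*: final sound = /u/, a vowel → -il → *baduil*.
Since the final sound of *mufaz* is /z/ (a voiced consonant), it takes -u, giving *mufazu*.
*gubes* — final sound /s/ (a voiceless consonant) → -bo → *gubesbo*.

baduil, mufazu, gubesbo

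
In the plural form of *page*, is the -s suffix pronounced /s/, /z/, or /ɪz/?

The stem *page* ends in a sibilant (/s, z, ʃ, ʒ, tʃ, dʒ/).
The plural suffix surfaces as /ɪz/ after sibilants, /s/ after other voiceless consonants, and /z/ after other voiced sounds.
So the plural -s on *page* is pronounced /ɪz/.

/ɪz/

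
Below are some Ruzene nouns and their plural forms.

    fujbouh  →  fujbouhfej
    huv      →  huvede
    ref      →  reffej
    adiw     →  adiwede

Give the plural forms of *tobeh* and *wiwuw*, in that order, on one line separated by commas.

Looking at the final consonant of each stem: -fej when the stem ends in a voiceless consonant (*fujbouh*, *ref*); -ede when the stem ends in a voiced consonant (*huv*, *adiw*).
*tobeh* — final consonant /h/ (voiceless) → -fej → *tobehfej*.
The final consonant of *wiwuw* is /w/, which is voiced, so the suffix is -ede, giving *wiwuwede*.

tobehfej, wiwuwede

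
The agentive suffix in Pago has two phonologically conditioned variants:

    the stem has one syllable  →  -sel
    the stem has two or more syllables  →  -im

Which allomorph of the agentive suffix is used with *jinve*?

-im

*jinve* (2 syllables) → -im.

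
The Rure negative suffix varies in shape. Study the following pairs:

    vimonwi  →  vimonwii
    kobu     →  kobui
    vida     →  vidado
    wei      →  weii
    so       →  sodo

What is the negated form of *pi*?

pii

The pattern is height harmony: -i when the last vowel of the stem is a high vowel (*vimonwi*, *kobu*, *wei*); -do when the last vowel of the stem is a non-high vowel (*vida*, *so*).
The last vowel of *pi* is /i/, which is a high vowel, so the suffix is -i, giving *pii*.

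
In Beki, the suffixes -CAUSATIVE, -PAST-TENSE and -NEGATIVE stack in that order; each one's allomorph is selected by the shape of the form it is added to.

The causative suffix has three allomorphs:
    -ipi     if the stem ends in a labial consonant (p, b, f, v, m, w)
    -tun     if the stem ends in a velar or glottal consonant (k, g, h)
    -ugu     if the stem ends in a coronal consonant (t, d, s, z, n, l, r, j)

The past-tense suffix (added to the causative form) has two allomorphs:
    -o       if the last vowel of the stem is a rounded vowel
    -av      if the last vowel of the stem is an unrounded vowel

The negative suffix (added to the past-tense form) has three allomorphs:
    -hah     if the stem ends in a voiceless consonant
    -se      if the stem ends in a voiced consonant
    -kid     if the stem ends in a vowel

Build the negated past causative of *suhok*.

The final consonant of *suhok* is /k/, which is velar/glottal, so the causative suffix is -tun, giving *suhoktun*.
The last vowel of the causative form *suhoktun* is /u/, which is a rounded vowel, so the past-tense suffix is -o, giving *suhoktuno*.
The past-tense form *suhoktuno*: final sound = /o/, a vowel → -kid → *suhoktunokid*.

suhoktunokid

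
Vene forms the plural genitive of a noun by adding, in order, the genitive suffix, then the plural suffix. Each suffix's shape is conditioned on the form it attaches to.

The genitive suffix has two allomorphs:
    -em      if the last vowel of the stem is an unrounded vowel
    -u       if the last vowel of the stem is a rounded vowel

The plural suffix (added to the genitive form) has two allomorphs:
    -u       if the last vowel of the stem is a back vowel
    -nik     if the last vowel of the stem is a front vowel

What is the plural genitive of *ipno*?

ipnouu

*ipno*: last vowel = /o/, a rounded vowel → -u → *ipnou*.
The genitive form *ipnou* — last vowel /u/ (a back vowel) → -u → *ipnouu*.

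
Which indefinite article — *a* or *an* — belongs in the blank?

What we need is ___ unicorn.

The indefinite article is chosen by the initial *sound* of the following word, not its spelling.
*unicorn* begins with the sound /juː/ (u pronounced /juː/) — a consonant sound.
So the article is *a*: What we need is a unicorn.

a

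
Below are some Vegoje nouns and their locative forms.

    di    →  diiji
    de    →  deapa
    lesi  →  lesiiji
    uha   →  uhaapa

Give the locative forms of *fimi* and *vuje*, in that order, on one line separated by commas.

The suffix is conditioned by the last vowel: -iji when the last vowel of the stem is a high vowel (*di*, *lesi*); -apa when the last vowel of the stem is a non-high vowel (*de*, *uha*).
The last vowel of *fimi* is /i/, which is a high vowel, so the suffix is -iji, giving *fimiiji*.
The last vowel of *vuje* is /e/, which is a non-high vowel, so the suffix is -apa, giving *vujeapa*.

fimiiji, vujeapa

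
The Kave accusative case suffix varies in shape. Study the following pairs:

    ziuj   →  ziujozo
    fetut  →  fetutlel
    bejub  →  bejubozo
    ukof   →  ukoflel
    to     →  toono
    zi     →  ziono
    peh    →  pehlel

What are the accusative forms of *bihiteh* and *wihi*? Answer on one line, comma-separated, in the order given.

The pattern is voicing of the final sound: -lel when the stem ends in a voiceless consonant (*fetut*, *ukof*, *peh*); -ozo when the stem ends in a voiced consonant (*ziuj*, *bejub*); -ono when the stem ends in a vowel (*to*, *zi*).
*bihiteh* — final sound /h/ (a voiceless consonant) → -lel → *bihitehlel*.
*wihi* — final sound /i/ (a vowel) → -ono → *wihiono*.

bihitehlel, wihiono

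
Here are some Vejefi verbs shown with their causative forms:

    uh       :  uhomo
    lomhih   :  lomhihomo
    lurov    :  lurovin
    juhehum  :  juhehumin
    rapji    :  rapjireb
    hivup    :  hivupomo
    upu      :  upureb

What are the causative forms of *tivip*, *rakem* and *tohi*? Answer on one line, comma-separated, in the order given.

The pattern is voicing of the final sound: -omo when the stem ends in a voiceless consonant (*uh*, *lomhih*, *hivup*); -in when the stem ends in a voiced consonant (*lurov*, *juhehum*); -reb when the stem ends in a vowel (*rapji*, *upu*).
*tivip* — final sound /p/ (a voiceless consonant) → -omo → *tivipomo*.
Since the final sound of *rakem* is /m/ (a voiced consonant), it takes -in, giving *rakemin*.
*tohi*: final sound = /i/, a vowel → -reb → *tohireb*.

tivipomo, rakemin, tohireb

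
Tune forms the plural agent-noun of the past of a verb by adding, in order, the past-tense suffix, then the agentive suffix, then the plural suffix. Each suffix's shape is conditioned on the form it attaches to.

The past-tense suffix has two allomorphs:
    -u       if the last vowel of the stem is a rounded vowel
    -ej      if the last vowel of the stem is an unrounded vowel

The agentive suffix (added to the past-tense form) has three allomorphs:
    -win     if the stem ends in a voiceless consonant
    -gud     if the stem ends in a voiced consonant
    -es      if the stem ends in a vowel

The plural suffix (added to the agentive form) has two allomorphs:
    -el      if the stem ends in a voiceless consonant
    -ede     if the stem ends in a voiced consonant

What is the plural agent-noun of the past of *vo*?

*vo* — last vowel /o/ (a rounded vowel) → -u → *vou*.
The final sound of the past-tense form *vou* is /u/, which is a vowel, so the agentive suffix is -es, giving *voues*.
The agentive form *voues*: final consonant = /s/, voiceless → -el → *vouesel*.

vouesel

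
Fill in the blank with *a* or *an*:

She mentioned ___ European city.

a

The indefinite article is chosen by the initial *sound* of the following word, not its spelling.
*European* begins with the sound /jʊ/ (eu pronounced /jʊ/) — a consonant sound.
So the article is *a*: She mentioned a European city.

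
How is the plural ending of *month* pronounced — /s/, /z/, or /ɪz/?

/s/

The stem *month* ends in a voiceless non-sibilant consonant.
The plural suffix surfaces as /ɪz/ after sibilants, /s/ after other voiceless consonants, and /z/ after other voiced sounds.
So the plural -s on *month* is pronounced /s/.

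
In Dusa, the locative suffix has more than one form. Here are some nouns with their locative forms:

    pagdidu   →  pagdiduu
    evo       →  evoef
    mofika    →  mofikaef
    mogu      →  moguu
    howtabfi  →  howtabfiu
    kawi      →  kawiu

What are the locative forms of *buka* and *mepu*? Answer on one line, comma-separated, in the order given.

The alternation tracks the last vowel of the stem — -u when the last vowel of the stem is a high vowel (*pagdidu*, *mogu*, *howtabfi*, *kawi*); -ef when the last vowel of the stem is a non-high vowel (*evo*, *mofika*).
*buka*: last vowel = /a/, a non-high vowel → -ef → *bukaef*.
The last vowel of *mepu* is /u/, which is a high vowel, so the suffix is -u, giving *mepuu*.

bukaef, mepuu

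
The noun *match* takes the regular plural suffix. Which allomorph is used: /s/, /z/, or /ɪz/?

/ɪz/

The stem *match* ends in a sibilant (/s, z, ʃ, ʒ, tʃ, dʒ/).
The plural suffix surfaces as /ɪz/ after sibilants, /s/ after other voiceless consonants, and /z/ after other voiced sounds.
So the plural -s on *match* is pronounced /ɪz/.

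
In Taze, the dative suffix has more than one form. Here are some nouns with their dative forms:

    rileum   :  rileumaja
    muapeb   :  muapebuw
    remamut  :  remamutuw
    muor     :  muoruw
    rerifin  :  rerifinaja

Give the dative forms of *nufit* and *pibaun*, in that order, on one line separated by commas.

nufituw, pibaunaja

Looking at the final consonant of each stem: -aja when the stem ends in a nasal (*rileum*, *rerifin*); -uw when the stem ends in a non-nasal consonant (*muapeb*, *remamut*, *muor*).
The final consonant of *nufit* is /t/, which is non-nasal, so the suffix is -uw, giving *nufituw*.
The final consonant of *pibaun* is /n/, which is a nasal, so the suffix is -aja, giving *pibaunaja*.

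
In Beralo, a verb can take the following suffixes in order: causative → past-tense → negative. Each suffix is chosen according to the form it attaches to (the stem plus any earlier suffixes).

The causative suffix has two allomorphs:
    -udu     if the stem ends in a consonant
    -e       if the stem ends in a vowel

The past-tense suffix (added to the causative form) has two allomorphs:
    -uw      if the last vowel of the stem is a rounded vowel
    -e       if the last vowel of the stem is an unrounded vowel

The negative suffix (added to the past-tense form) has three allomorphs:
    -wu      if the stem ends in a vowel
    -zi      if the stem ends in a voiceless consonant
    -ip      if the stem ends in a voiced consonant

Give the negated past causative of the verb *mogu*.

The final sound of *mogu* is /u/, which is a vowel, so the causative suffix is -e, giving *mogue*.
Since the last vowel of the causative form *mogue* is /e/ (an unrounded vowel), it takes -e, giving *moguee*.
The past-tense form *moguee*: final sound = /e/, a vowel → -wu → *mogueewu*.

mogueewu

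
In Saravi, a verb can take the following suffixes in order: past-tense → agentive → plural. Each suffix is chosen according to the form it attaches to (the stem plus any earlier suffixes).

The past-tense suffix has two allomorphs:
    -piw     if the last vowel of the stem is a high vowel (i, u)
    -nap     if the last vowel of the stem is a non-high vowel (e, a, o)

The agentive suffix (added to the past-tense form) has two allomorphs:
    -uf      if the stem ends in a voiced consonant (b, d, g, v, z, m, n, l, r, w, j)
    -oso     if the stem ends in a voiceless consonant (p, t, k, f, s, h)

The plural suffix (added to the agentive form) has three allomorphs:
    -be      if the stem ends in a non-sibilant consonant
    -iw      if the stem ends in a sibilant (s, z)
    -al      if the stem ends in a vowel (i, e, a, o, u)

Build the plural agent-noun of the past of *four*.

Since the last vowel of *four* is /u/ (a high vowel), it takes -piw, giving *fourpiw*.
The final consonant of the past-tense form *fourpiw* is /w/, which is voiced, so the agentive suffix is -uf, giving *fourpiwuf*.
Since the final sound of the agentive form *fourpiwuf* is /f/ (a non-sibilant consonant), it takes -be, giving *fourpiwufbe*.

fourpiwufbe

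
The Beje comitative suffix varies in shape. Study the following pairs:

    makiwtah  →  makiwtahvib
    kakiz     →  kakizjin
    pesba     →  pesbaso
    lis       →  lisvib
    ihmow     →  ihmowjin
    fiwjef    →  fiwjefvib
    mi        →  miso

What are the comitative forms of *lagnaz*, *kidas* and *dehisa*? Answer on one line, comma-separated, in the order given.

lagnazjin, kidasvib, dehisaso

The pattern is voicing of the final sound: -vib when the stem ends in a voiceless consonant (*makiwtah*, *lis*, *fiwjef*); -jin when the stem ends in a voiced consonant (*kakiz*, *ihmow*); -so when the stem ends in a vowel (*pesba*, *mi*).
Since the final sound of *lagnaz* is /z/ (a voiced consonant), it takes -jin, giving *lagnazjin*.
The final sound of *kidas* is /s/, which is a voiceless consonant, so the suffix is -vib, giving *kidasvib*.
Since the final sound of *dehisa* is /a/ (a vowel), it takes -so, giving *dehisaso*.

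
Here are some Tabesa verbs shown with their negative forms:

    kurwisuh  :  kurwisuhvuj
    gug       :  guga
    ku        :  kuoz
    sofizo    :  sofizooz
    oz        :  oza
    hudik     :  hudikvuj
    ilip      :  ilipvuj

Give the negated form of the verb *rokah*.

The alternation tracks the final sound of the stem — -vuj when the stem ends in a voiceless consonant (*kurwisuh*, *hudik*, *ilip*); -a when the stem ends in a voiced consonant (*gug*, *oz*); -oz when the stem ends in a vowel (*ku*, *sofizo*).
*rokah*: final sound = /h/, a voiceless consonant → -vuj → *rokahvuj*.

rokahvuj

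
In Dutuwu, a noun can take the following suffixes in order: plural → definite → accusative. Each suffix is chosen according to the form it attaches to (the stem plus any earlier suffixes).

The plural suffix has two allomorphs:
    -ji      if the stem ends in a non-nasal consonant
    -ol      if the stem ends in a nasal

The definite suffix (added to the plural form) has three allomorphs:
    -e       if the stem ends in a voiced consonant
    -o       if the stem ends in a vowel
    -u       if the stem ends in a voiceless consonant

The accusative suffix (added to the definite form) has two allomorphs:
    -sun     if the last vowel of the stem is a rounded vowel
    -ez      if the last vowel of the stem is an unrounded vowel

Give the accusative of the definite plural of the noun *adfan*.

*adfan* — final consonant /n/ (a nasal) → -ol → *adfanol*.
The plural form *adfanol*: final sound = /l/, a voiced consonant → -e → *adfanole*.
The definite form *adfanole*: last vowel = /e/, an unrounded vowel → -ez → *adfanoleez*.

adfanoleez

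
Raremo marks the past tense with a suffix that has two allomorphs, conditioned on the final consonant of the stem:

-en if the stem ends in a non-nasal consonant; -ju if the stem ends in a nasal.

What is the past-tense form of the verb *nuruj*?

nurujen

The final consonant of *nuruj* is /j/, which is non-nasal, so the suffix is -en, giving *nurujen*.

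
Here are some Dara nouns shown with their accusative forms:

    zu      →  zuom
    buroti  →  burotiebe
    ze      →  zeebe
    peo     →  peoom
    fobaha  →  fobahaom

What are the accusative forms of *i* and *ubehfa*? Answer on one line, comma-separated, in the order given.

The suffix is conditioned by the last vowel: -ebe when the last vowel of the stem is a front vowel (*buroti*, *ze*); -om when the last vowel of the stem is a back vowel (*zu*, *peo*, *fobaha*).
The last vowel of *i* is /i/, which is a front vowel, so the suffix is -ebe, giving *iebe*.
*ubehfa* — last vowel /a/ (a back vowel) → -om → *ubehfaom*.

iebe, ubehfaom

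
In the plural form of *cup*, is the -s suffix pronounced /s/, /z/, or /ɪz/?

/s/

The stem *cup* ends in a voiceless non-sibilant consonant.
The plural suffix surfaces as /ɪz/ after sibilants, /s/ after other voiceless consonants, and /z/ after other voiced sounds.
So the plural -s on *cup* is pronounced /s/.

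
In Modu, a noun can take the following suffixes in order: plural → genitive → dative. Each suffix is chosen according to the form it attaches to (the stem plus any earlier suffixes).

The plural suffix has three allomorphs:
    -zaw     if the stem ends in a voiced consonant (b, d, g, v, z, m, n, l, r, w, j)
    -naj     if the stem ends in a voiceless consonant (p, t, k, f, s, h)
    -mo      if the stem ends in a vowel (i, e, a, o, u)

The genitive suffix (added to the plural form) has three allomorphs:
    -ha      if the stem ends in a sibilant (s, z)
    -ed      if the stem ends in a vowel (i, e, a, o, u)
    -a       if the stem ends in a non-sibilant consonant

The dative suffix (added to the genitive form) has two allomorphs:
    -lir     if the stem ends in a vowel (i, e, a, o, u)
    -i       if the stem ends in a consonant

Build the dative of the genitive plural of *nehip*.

nehipnajalir

*nehip* — final sound /p/ (a voiceless consonant) → -naj → *nehipnaj*.
The plural form *nehipnaj* — final sound /j/ (a non-sibilant consonant) → -a → *nehipnaja*.
Since the final sound of the genitive form *nehipnaja* is /a/ (a vowel), it takes -lir, giving *nehipnajalir*.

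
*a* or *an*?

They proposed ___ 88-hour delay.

The indefinite article is chosen by the initial *sound* of the following word, not its spelling.
The number *88* is spoken "eighty-…", beginning with /ˈeɪti/ — a vowel sound.
So the article is *an*: They proposed an 88-hour delay.

an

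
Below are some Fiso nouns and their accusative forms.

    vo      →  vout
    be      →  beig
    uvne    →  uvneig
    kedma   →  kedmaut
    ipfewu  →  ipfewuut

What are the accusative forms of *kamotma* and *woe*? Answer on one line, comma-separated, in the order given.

The alternation tracks the last vowel of the stem — -ig when the last vowel of the stem is a front vowel (*be*, *uvne*); -ut when the last vowel of the stem is a back vowel (*vo*, *kedma*, *ipfewu*).
*kamotma* — last vowel /a/ (a back vowel) → -ut → *kamotmaut*.
Since the last vowel of *woe* is /e/ (a front vowel), it takes -ig, giving *woeig*.

kamotmaut, woeig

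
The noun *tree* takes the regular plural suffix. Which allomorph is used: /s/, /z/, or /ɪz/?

The stem *tree* ends in a voiced non-sibilant sound.
The plural suffix surfaces as /ɪz/ after sibilants, /s/ after other voiceless consonants, and /z/ after other voiced sounds.
So the plural -s on *tree* is pronounced /z/.

/z/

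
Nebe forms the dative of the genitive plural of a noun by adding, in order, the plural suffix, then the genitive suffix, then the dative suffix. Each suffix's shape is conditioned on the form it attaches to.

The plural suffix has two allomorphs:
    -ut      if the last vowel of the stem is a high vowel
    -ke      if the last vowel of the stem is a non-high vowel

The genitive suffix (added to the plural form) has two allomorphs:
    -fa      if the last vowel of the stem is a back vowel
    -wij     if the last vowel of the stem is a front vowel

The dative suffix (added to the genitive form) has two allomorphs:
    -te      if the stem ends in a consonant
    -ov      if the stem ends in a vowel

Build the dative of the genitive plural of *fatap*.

Since the last vowel of *fatap* is /a/ (a non-high vowel), it takes -ke, giving *fatapke*.
The plural form *fatapke*: last vowel = /e/, a front vowel → -wij → *fatapkewij*.
The final sound of the genitive form *fatapkewij* is /j/, which is a consonant, so the dative suffix is -te, giving *fatapkewijte*.

fatapkewijte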